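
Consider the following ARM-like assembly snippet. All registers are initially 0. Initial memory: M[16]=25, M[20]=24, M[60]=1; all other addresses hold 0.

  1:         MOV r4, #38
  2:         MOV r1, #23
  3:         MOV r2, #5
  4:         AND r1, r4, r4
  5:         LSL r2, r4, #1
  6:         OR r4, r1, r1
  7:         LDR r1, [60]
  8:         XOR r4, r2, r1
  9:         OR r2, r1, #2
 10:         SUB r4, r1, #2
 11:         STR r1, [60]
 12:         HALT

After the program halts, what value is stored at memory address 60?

1

r4=38
r1=23
r2=5
r1=38&38=38
r2=38<<1=76
r4=38|38=38
r1=M[60]=1
r4=76^1=77
r2=1|2=3
r4=1-2=-1
STR r1, [60] → M[60]=1
halt.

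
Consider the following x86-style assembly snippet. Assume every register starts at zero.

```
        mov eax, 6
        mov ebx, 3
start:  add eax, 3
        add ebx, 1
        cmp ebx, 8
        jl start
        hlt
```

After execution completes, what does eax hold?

mov eax, 6 → eax=6
mov ebx, 3 → ebx=3
add eax, 3 → eax=6+3=9
add ebx, 1 → ebx=3+1=4
cmp ebx, 8  (cmp 4,8)
jl start: taken
add eax, 3 → eax=9+3=12
add ebx, 1 → ebx=4+1=5
cmp ebx, 8  (cmp 5,8)
jl start: taken
add eax, 3 → eax=12+3=15
add ebx, 1 → ebx=5+1=6
cmp ebx, 8  (cmp 6,8)
jl start: taken
add eax, 3 → eax=15+3=18
add ebx, 1 → ebx=6+1=7
cmp ebx, 8  (cmp 7,8)
jl start: taken
add eax, 3 → eax=18+3=21
add ebx, 1 → ebx=7+1=8
cmp ebx, 8  (cmp 8,8)
jl start: not taken
halt.

21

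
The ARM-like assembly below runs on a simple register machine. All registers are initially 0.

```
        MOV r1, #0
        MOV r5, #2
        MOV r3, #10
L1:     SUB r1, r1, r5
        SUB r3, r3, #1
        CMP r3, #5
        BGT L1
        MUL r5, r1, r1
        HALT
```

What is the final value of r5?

100

after MOV r1, #0: r1=0
after MOV r5, #2: r5=2
after MOV r3, #10: r3=10
after SUB r1, r1, r5: r1=0-2=-2
after SUB r3, r3, #1: r3=10-1=9
CMP r3, #5  (cmp 9,5)
BGT L1: taken
after SUB r1, r1, r5: r1=(-2)-2=-4
after SUB r3, r3, #1: r3=9-1=8
CMP r3, #5  (cmp 8,5)
BGT L1: taken
after SUB r1, r1, r5: r1=(-4)-2=-6
after SUB r3, r3, #1: r3=8-1=7
CMP r3, #5  (cmp 7,5)
BGT L1: taken
after SUB r1, r1, r5: r1=(-6)-2=-8
after SUB r3, r3, #1: r3=7-1=6
CMP r3, #5  (cmp 6,5)
BGT L1: taken
after SUB r1, r1, r5: r1=(-8)-2=-10
after SUB r3, r3, #1: r3=6-1=5
CMP r3, #5  (cmp 5,5)
BGT L1: not taken
after MUL r5, r1, r1: r5=(-10)*(-10)=100
halt.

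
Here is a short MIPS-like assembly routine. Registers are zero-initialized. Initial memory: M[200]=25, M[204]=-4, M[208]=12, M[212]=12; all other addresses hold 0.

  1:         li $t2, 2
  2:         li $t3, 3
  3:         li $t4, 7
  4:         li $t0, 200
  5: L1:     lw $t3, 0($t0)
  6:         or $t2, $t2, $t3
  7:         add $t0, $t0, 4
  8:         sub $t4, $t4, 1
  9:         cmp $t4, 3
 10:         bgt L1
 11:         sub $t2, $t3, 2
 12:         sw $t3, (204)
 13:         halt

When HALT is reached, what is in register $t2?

10

after li $t2, 2: $t2=2
after li $t3, 3: $t3=3
after li $t4, 7: $t4=7
after li $t0, 200: $t0=200
after lw $t3, 0($t0): $t3=M[200]=25
after or $t2, $t2, $t3: $t2=2|25=27
after add $t0, $t0, 4: $t0=200+4=204
after sub $t4, $t4, 1: $t4=7-1=6
cmp $t4, 3  (cmp 6,3)
bgt L1: taken
after lw $t3, 0($t0): $t3=M[204]=-4
after or $t2, $t2, $t3: $t2=27|(-4)=-1
after add $t0, $t0, 4: $t0=204+4=208
after sub $t4, $t4, 1: $t4=6-1=5
cmp $t4, 3  (cmp 5,3)
bgt L1: taken
after lw $t3, 0($t0): $t3=M[208]=12
after or $t2, $t2, $t3: $t2=(-1)|12=-1
after add $t0, $t0, 4: $t0=208+4=212
after sub $t4, $t4, 1: $t4=5-1=4
cmp $t4, 3  (cmp 4,3)
bgt L1: taken
after lw $t3, 0($t0): $t3=M[212]=12
after or $t2, $t2, $t3: $t2=(-1)|12=-1
after add $t0, $t0, 4: $t0=212+4=216
after sub $t4, $t4, 1: $t4=4-1=3
cmp $t4, 3  (cmp 3,3)
bgt L1: not taken
after sub $t2, $t3, 2: $t2=12-2=10
sw $t3, (204) → M[204]=12
halt.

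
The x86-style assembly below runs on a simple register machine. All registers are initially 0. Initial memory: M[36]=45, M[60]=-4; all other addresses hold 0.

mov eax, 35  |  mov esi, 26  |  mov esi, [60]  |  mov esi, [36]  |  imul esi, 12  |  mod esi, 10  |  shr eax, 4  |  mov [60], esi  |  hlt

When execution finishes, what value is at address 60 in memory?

0

mov eax, 35 → eax=35
mov esi, 26 → esi=26
mov esi, [60] → esi=M[60]=-4
mov esi, [36] → esi=M[36]=45
imul esi, 12 → esi=45*12=540
mod esi, 10 → esi=540%10=0
shr eax, 4 → eax=35>>4=2
mov [60], esi → M[60]=0
halt.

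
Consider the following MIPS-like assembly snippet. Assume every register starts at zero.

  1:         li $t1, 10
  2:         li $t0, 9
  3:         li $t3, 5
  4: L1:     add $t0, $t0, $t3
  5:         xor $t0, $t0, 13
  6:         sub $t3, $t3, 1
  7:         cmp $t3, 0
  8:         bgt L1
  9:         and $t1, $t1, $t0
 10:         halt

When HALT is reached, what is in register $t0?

after li $t1, 10: $t1=10
after li $t0, 9: $t0=9
after li $t3, 5: $t3=5
after add $t0, $t0, $t3: $t0=9+5=14
after xor $t0, $t0, 13: $t0=14^13=3
after sub $t3, $t3, 1: $t3=5-1=4
cmp $t3, 0  (cmp 4,0)
bgt L1: taken
after add $t0, $t0, $t3: $t0=3+4=7
after xor $t0, $t0, 13: $t0=7^13=10
after sub $t3, $t3, 1: $t3=4-1=3
cmp $t3, 0  (cmp 3,0)
bgt L1: taken
after add $t0, $t0, $t3: $t0=10+3=13
after xor $t0, $t0, 13: $t0=13^13=0
after sub $t3, $t3, 1: $t3=3-1=2
cmp $t3, 0  (cmp 2,0)
bgt L1: taken
after add $t0, $t0, $t3: $t0=0+2=2
after xor $t0, $t0, 13: $t0=2^13=15
after sub $t3, $t3, 1: $t3=2-1=1
cmp $t3, 0  (cmp 1,0)
bgt L1: taken
after add $t0, $t0, $t3: $t0=15+1=16
after xor $t0, $t0, 13: $t0=16^13=29
after sub $t3, $t3, 1: $t3=1-1=0
cmp $t3, 0  (cmp 0,0)
bgt L1: not taken
after and $t1, $t1, $t0: $t1=10&29=8
halt.

29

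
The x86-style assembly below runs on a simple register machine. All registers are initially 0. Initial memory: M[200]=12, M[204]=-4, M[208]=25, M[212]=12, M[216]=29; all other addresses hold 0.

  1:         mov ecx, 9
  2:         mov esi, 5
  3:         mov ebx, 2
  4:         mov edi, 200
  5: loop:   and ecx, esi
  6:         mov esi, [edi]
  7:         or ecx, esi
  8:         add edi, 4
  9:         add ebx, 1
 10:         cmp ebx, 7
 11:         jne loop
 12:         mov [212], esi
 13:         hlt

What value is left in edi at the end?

220

mov ecx, 9 → ecx=9
mov esi, 5 → esi=5
mov ebx, 2 → ebx=2
mov edi, 200 → edi=200
and ecx, esi → ecx=9&5=1
mov esi, [edi] → esi=M[200]=12
or ecx, esi → ecx=1|12=13
add edi, 4 → edi=200+4=204
add ebx, 1 → ebx=2+1=3
cmp ebx, 7  (cmp 3,7)
jne loop: taken
and ecx, esi → ecx=13&12=12
mov esi, [edi] → esi=M[204]=-4
or ecx, esi → ecx=12|(-4)=-4
add edi, 4 → edi=204+4=208
add ebx, 1 → ebx=3+1=4
cmp ebx, 7  (cmp 4,7)
jne loop: taken
and ecx, esi → ecx=(-4)&(-4)=-4
mov esi, [edi] → esi=M[208]=25
or ecx, esi → ecx=(-4)|25=-3
add edi, 4 → edi=208+4=212
add ebx, 1 → ebx=4+1=5
cmp ebx, 7  (cmp 5,7)
jne loop: taken
and ecx, esi → ecx=(-3)&25=25
mov esi, [edi] → esi=M[212]=12
or ecx, esi → ecx=25|12=29
add edi, 4 → edi=212+4=216
add ebx, 1 → ebx=5+1=6
cmp ebx, 7  (cmp 6,7)
jne loop: taken
and ecx, esi → ecx=29&12=12
mov esi, [edi] → esi=M[216]=29
or ecx, esi → ecx=12|29=29
add edi, 4 → edi=216+4=220
add ebx, 1 → ebx=6+1=7
cmp ebx, 7  (cmp 7,7)
jne loop: not taken
mov [212], esi → M[212]=29
halt.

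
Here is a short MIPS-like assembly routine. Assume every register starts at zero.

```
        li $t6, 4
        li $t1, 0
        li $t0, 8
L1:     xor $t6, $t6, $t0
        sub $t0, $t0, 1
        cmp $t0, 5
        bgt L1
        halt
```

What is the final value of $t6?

13

li $t6, 4 → $t6=4
li $t1, 0 → $t1=0
li $t0, 8 → $t0=8
xor $t6, $t6, $t0 → $t6=4^8=12
sub $t0, $t0, 1 → $t0=8-1=7
cmp $t0, 5  (cmp 7,5)
bgt L1: taken
xor $t6, $t6, $t0 → $t6=12^7=11
sub $t0, $t0, 1 → $t0=7-1=6
cmp $t0, 5  (cmp 6,5)
bgt L1: taken
xor $t6, $t6, $t0 → $t6=11^6=13
sub $t0, $t0, 1 → $t0=6-1=5
cmp $t0, 5  (cmp 5,5)
bgt L1: not taken
halt.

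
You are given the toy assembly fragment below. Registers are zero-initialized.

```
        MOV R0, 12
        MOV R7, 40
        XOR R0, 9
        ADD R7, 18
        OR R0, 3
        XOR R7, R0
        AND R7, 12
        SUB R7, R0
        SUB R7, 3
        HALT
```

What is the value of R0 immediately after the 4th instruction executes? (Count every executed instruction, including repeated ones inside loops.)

5

R0=12
R7=40
R0=12^9=5
R7=40+18=58
After step 4: R0 = 5.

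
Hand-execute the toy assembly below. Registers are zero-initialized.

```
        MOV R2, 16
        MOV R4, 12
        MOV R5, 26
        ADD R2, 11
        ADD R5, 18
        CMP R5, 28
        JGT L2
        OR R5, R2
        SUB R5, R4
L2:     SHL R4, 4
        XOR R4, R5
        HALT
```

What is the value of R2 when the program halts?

R2=16
R4=12
R5=26
R2=16+11=27
R5=26+18=44
CMP R5, 28  (cmp 44,28)
JGT L2: taken
R4=12<<4=192
R4=192^44=236
halt.

27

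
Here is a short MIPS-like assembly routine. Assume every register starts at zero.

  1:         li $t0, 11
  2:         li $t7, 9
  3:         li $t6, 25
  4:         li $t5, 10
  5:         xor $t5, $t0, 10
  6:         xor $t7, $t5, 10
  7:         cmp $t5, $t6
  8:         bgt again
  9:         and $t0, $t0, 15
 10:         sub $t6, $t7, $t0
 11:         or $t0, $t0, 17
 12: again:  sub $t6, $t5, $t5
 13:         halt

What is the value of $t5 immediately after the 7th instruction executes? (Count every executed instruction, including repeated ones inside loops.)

1

$t0=11
$t7=9
$t6=25
$t5=10
$t5=11^10=1
$t7=1^10=11
cmp $t5, $t6  (cmp 1,25)
After step 7: $t5 = 1.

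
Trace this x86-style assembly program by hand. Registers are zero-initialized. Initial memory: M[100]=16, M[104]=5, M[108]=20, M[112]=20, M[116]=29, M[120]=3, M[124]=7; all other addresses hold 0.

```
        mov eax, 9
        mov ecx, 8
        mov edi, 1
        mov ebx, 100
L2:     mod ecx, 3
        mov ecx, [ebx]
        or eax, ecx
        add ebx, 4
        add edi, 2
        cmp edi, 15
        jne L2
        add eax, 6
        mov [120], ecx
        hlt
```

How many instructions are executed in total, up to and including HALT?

after mov eax, 9: eax=9
after mov ecx, 8: ecx=8
after mov edi, 1: edi=1
after mov ebx, 100: ebx=100
after mod ecx, 3: ecx=8%3=2
after mov ecx, [ebx]: ecx=M[100]=16
after or eax, ecx: eax=9|16=25
after add ebx, 4: ebx=100+4=104
after add edi, 2: edi=1+2=3
cmp edi, 15  (cmp 3,15)
jne L2: taken
after mod ecx, 3: ecx=16%3=1
after mov ecx, [ebx]: ecx=M[104]=5
after or eax, ecx: eax=25|5=29
after add ebx, 4: ebx=104+4=108
after add edi, 2: edi=3+2=5
cmp edi, 15  (cmp 5,15)
jne L2: taken
after mod ecx, 3: ecx=5%3=2
after mov ecx, [ebx]: ecx=M[108]=20
after or eax, ecx: eax=29|20=29
after add ebx, 4: ebx=108+4=112
after add edi, 2: edi=5+2=7
cmp edi, 15  (cmp 7,15)
jne L2: taken
after mod ecx, 3: ecx=20%3=2
after mov ecx, [ebx]: ecx=M[112]=20
after or eax, ecx: eax=29|20=29
after add ebx, 4: ebx=112+4=116
after add edi, 2: edi=7+2=9
cmp edi, 15  (cmp 9,15)
jne L2: taken
after mod ecx, 3: ecx=20%3=2
after mov ecx, [ebx]: ecx=M[116]=29
after or eax, ecx: eax=29|29=29
after add ebx, 4: ebx=116+4=120
after add edi, 2: edi=9+2=11
cmp edi, 15  (cmp 11,15)
jne L2: taken
after mod ecx, 3: ecx=29%3=2
after mov ecx, [ebx]: ecx=M[120]=3
after or eax, ecx: eax=29|3=31
after add ebx, 4: ebx=120+4=124
after add edi, 2: edi=11+2=13
cmp edi, 15  (cmp 13,15)
jne L2: taken
after mod ecx, 3: ecx=3%3=0
after mov ecx, [ebx]: ecx=M[124]=7
after or eax, ecx: eax=31|7=31
after add ebx, 4: ebx=124+4=128
after add edi, 2: edi=13+2=15
cmp edi, 15  (cmp 15,15)
jne L2: not taken
after add eax, 6: eax=31+6=37
mov [120], ecx → M[120]=7
halt.
Total executed instructions: 56.

56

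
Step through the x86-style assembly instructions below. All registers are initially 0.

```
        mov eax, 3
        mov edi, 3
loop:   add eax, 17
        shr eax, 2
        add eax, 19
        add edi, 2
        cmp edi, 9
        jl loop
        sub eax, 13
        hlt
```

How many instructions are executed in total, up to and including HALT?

22

eax=3
edi=3
eax=3+17=20
eax=20>>2=5
eax=5+19=24
edi=3+2=5
cmp edi, 9  (cmp 5,9)
jl loop: taken
eax=24+17=41
eax=41>>2=10
eax=10+19=29
edi=5+2=7
cmp edi, 9  (cmp 7,9)
jl loop: taken
eax=29+17=46
eax=46>>2=11
eax=11+19=30
edi=7+2=9
cmp edi, 9  (cmp 9,9)
jl loop: not taken
eax=30-13=17
halt.
Total executed instructions: 22.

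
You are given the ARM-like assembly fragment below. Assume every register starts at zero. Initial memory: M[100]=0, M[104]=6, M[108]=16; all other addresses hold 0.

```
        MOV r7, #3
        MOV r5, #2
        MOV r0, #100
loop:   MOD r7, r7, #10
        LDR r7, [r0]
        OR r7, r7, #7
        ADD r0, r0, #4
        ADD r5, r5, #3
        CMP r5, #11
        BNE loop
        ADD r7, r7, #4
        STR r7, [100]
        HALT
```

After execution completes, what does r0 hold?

112

after MOV r7, #3: r7=3
after MOV r5, #2: r5=2
after MOV r0, #100: r0=100
after MOD r7, r7, #10: r7=3%10=3
after LDR r7, [r0]: r7=M[100]=0
after OR r7, r7, #7: r7=0|7=7
after ADD r0, r0, #4: r0=100+4=104
after ADD r5, r5, #3: r5=2+3=5
CMP r5, #11  (cmp 5,11)
BNE loop: taken
after MOD r7, r7, #10: r7=7%10=7
after LDR r7, [r0]: r7=M[104]=6
after OR r7, r7, #7: r7=6|7=7
after ADD r0, r0, #4: r0=104+4=108
after ADD r5, r5, #3: r5=5+3=8
CMP r5, #11  (cmp 8,11)
BNE loop: taken
after MOD r7, r7, #10: r7=7%10=7
after LDR r7, [r0]: r7=M[108]=16
after OR r7, r7, #7: r7=16|7=23
after ADD r0, r0, #4: r0=108+4=112
after ADD r5, r5, #3: r5=8+3=11
CMP r5, #11  (cmp 11,11)
BNE loop: not taken
after ADD r7, r7, #4: r7=23+4=27
STR r7, [100] → M[100]=27
halt.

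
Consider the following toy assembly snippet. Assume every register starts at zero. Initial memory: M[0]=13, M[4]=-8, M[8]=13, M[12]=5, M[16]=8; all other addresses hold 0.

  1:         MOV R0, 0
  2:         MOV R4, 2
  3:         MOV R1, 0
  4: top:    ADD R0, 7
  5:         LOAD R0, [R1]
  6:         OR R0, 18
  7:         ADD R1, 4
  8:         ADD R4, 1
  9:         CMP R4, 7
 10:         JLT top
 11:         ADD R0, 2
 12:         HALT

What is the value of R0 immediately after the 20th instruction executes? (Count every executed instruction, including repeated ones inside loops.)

after MOV R0, 0: R0=0
after MOV R4, 2: R4=2
after MOV R1, 0: R1=0
after ADD R0, 7: R0=0+7=7
after LOAD R0, [R1]: R0=M[0]=13
after OR R0, 18: R0=13|18=31
after ADD R1, 4: R1=0+4=4
after ADD R4, 1: R4=2+1=3
CMP R4, 7  (cmp 3,7)
JLT top: taken
after ADD R0, 7: R0=31+7=38
after LOAD R0, [R1]: R0=M[4]=-8
after OR R0, 18: R0=(-8)|18=-6
after ADD R1, 4: R1=4+4=8
after ADD R4, 1: R4=3+1=4
CMP R4, 7  (cmp 4,7)
JLT top: taken
after ADD R0, 7: R0=(-6)+7=1
after LOAD R0, [R1]: R0=M[8]=13
after OR R0, 18: R0=13|18=31
After step 20: R0 = 31.

31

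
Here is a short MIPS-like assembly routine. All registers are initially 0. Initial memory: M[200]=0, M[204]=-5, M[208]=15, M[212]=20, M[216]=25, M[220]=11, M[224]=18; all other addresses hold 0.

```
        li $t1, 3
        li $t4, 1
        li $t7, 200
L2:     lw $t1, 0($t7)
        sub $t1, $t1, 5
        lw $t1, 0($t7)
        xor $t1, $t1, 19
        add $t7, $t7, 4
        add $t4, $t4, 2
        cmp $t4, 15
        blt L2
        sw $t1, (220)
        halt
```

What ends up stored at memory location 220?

li $t1, 3 → $t1=3
li $t4, 1 → $t4=1
li $t7, 200 → $t7=200
lw $t1, 0($t7) → $t1=M[200]=0
sub $t1, $t1, 5 → $t1=0-5=-5
lw $t1, 0($t7) → $t1=M[200]=0
xor $t1, $t1, 19 → $t1=0^19=19
add $t7, $t7, 4 → $t7=200+4=204
add $t4, $t4, 2 → $t4=1+2=3
cmp $t4, 15  (cmp 3,15)
blt L2: taken
lw $t1, 0($t7) → $t1=M[204]=-5
sub $t1, $t1, 5 → $t1=(-5)-5=-10
lw $t1, 0($t7) → $t1=M[204]=-5
xor $t1, $t1, 19 → $t1=(-5)^19=-24
add $t7, $t7, 4 → $t7=204+4=208
add $t4, $t4, 2 → $t4=3+2=5
cmp $t4, 15  (cmp 5,15)
blt L2: taken
lw $t1, 0($t7) → $t1=M[208]=15
sub $t1, $t1, 5 → $t1=15-5=10
lw $t1, 0($t7) → $t1=M[208]=15
xor $t1, $t1, 19 → $t1=15^19=28
add $t7, $t7, 4 → $t7=208+4=212
add $t4, $t4, 2 → $t4=5+2=7
cmp $t4, 15  (cmp 7,15)
blt L2: taken
lw $t1, 0($t7) → $t1=M[212]=20
sub $t1, $t1, 5 → $t1=20-5=15
lw $t1, 0($t7) → $t1=M[212]=20
xor $t1, $t1, 19 → $t1=20^19=7
add $t7, $t7, 4 → $t7=212+4=216
add $t4, $t4, 2 → $t4=7+2=9
cmp $t4, 15  (cmp 9,15)
blt L2: taken
lw $t1, 0($t7) → $t1=M[216]=25
sub $t1, $t1, 5 → $t1=25-5=20
lw $t1, 0($t7) → $t1=M[216]=25
xor $t1, $t1, 19 → $t1=25^19=10
add $t7, $t7, 4 → $t7=216+4=220
add $t4, $t4, 2 → $t4=9+2=11
cmp $t4, 15  (cmp 11,15)
blt L2: taken
lw $t1, 0($t7) → $t1=M[220]=11
sub $t1, $t1, 5 → $t1=11-5=6
lw $t1, 0($t7) → $t1=M[220]=11
xor $t1, $t1, 19 → $t1=11^19=24
add $t7, $t7, 4 → $t7=220+4=224
add $t4, $t4, 2 → $t4=11+2=13
cmp $t4, 15  (cmp 13,15)
blt L2: taken
lw $t1, 0($t7) → $t1=M[224]=18
sub $t1, $t1, 5 → $t1=18-5=13
lw $t1, 0($t7) → $t1=M[224]=18
xor $t1, $t1, 19 → $t1=18^19=1
add $t7, $t7, 4 → $t7=224+4=228
add $t4, $t4, 2 → $t4=13+2=15
cmp $t4, 15  (cmp 15,15)
blt L2: not taken
sw $t1, (220) → M[220]=1
halt.

1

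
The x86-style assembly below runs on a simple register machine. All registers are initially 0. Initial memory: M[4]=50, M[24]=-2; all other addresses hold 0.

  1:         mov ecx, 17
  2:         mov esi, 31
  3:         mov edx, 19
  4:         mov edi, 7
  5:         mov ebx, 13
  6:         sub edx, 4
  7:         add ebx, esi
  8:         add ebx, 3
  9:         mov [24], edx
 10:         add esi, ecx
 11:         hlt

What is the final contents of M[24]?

15

ecx=17
esi=31
edx=19
edi=7
ebx=13
edx=19-4=15
ebx=13+31=44
ebx=44+3=47
mov [24], edx → M[24]=15
esi=31+17=48
halt.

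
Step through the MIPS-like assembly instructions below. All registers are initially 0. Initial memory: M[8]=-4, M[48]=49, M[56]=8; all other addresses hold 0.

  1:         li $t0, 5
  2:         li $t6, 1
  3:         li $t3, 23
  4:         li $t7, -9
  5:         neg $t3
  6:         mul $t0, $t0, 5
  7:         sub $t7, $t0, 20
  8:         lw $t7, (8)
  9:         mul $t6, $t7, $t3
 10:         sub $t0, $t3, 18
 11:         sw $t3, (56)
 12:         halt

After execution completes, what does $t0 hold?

after li $t0, 5: $t0=5
after li $t6, 1: $t6=1
after li $t3, 23: $t3=23
after li $t7, -9: $t7=-9
after neg $t3: $t3=-(23)=-23
after mul $t0, $t0, 5: $t0=5*5=25
after sub $t7, $t0, 20: $t7=25-20=5
after lw $t7, (8): $t7=M[8]=-4
after mul $t6, $t7, $t3: $t6=(-4)*(-23)=92
after sub $t0, $t3, 18: $t0=(-23)-18=-41
sw $t3, (56) → M[56]=-23
halt.

-41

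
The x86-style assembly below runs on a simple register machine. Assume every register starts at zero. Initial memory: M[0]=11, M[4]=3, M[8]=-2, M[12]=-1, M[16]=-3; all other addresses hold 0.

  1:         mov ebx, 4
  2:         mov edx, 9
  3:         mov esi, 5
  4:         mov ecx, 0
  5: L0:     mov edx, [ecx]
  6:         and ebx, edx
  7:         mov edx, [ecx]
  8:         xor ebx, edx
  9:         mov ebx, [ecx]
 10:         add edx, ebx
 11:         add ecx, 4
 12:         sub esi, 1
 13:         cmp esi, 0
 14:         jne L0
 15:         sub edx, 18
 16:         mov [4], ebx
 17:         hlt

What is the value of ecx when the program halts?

20

mov ebx, 4 → ebx=4
mov edx, 9 → edx=9
mov esi, 5 → esi=5
mov ecx, 0 → ecx=0
mov edx, [ecx] → edx=M[0]=11
and ebx, edx → ebx=4&11=0
mov edx, [ecx] → edx=M[0]=11
xor ebx, edx → ebx=0^11=11
mov ebx, [ecx] → ebx=M[0]=11
add edx, ebx → edx=11+11=22
add ecx, 4 → ecx=0+4=4
sub esi, 1 → esi=5-1=4
cmp esi, 0  (cmp 4,0)
jne L0: taken
mov edx, [ecx] → edx=M[4]=3
and ebx, edx → ebx=11&3=3
mov edx, [ecx] → edx=M[4]=3
xor ebx, edx → ebx=3^3=0
mov ebx, [ecx] → ebx=M[4]=3
add edx, ebx → edx=3+3=6
add ecx, 4 → ecx=4+4=8
sub esi, 1 → esi=4-1=3
cmp esi, 0  (cmp 3,0)
jne L0: taken
mov edx, [ecx] → edx=M[8]=-2
and ebx, edx → ebx=3&(-2)=2
mov edx, [ecx] → edx=M[8]=-2
xor ebx, edx → ebx=2^(-2)=-4
mov ebx, [ecx] → ebx=M[8]=-2
add edx, ebx → edx=(-2)+(-2)=-4
add ecx, 4 → ecx=8+4=12
sub esi, 1 → esi=3-1=2
cmp esi, 0  (cmp 2,0)
jne L0: taken
mov edx, [ecx] → edx=M[12]=-1
and ebx, edx → ebx=(-2)&(-1)=-2
mov edx, [ecx] → edx=M[12]=-1
xor ebx, edx → ebx=(-2)^(-1)=1
mov ebx, [ecx] → ebx=M[12]=-1
add edx, ebx → edx=(-1)+(-1)=-2
add ecx, 4 → ecx=12+4=16
sub esi, 1 → esi=2-1=1
cmp esi, 0  (cmp 1,0)
jne L0: taken
mov edx, [ecx] → edx=M[16]=-3
and ebx, edx → ebx=(-1)&(-3)=-3
mov edx, [ecx] → edx=M[16]=-3
xor ebx, edx → ebx=(-3)^(-3)=0
mov ebx, [ecx] → ebx=M[16]=-3
add edx, ebx → edx=(-3)+(-3)=-6
add ecx, 4 → ecx=16+4=20
sub esi, 1 → esi=1-1=0
cmp esi, 0  (cmp 0,0)
jne L0: not taken
sub edx, 18 → edx=(-6)-18=-24
mov [4], ebx → M[4]=-3
halt.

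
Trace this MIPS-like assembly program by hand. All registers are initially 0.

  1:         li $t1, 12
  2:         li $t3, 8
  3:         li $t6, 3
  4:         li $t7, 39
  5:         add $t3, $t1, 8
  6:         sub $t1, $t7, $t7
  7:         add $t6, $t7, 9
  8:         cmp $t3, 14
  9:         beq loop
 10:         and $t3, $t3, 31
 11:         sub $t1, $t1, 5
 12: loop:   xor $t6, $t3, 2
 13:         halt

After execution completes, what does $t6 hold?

22

$t1=12
$t3=8
$t6=3
$t7=39
$t3=12+8=20
$t1=39-39=0
$t6=39+9=48
cmp $t3, 14  (cmp 20,14)
beq loop: not taken
$t3=20&31=20
$t1=0-5=-5
$t6=20^2=22
halt.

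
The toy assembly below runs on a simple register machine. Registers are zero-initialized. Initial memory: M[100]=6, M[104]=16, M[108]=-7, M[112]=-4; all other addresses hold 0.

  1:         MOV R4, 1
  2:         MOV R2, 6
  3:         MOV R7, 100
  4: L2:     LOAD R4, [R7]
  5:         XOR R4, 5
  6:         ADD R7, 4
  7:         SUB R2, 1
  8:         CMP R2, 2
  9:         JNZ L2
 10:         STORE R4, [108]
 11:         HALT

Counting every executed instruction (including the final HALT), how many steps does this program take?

R4=1
R2=6
R7=100
R4=M[100]=6
R4=6^5=3
R7=100+4=104
R2=6-1=5
CMP R2, 2  (cmp 5,2)
JNZ L2: taken
R4=M[104]=16
R4=16^5=21
R7=104+4=108
R2=5-1=4
CMP R2, 2  (cmp 4,2)
JNZ L2: taken
R4=M[108]=-7
R4=(-7)^5=-4
R7=108+4=112
R2=4-1=3
CMP R2, 2  (cmp 3,2)
JNZ L2: taken
R4=M[112]=-4
R4=(-4)^5=-7
R7=112+4=116
R2=3-1=2
CMP R2, 2  (cmp 2,2)
JNZ L2: not taken
STORE R4, [108] → M[108]=-7
halt.
Total executed instructions: 29.

29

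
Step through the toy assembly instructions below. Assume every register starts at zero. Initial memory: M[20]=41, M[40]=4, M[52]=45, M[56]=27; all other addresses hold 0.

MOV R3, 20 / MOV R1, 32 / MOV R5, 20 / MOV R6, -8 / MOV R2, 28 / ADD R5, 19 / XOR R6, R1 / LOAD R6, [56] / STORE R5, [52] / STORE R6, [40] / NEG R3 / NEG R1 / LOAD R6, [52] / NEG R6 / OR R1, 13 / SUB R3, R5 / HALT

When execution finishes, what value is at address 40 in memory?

R3=20
R1=32
R5=20
R6=-8
R2=28
R5=20+19=39
R6=(-8)^32=-40
R6=M[56]=27
STORE R5, [52] → M[52]=39
STORE R6, [40] → M[40]=27
R3=-(20)=-20
R1=-(32)=-32
R6=M[52]=39
R6=-(39)=-39
R1=(-32)|13=-19
R3=(-20)-39=-59
halt.

27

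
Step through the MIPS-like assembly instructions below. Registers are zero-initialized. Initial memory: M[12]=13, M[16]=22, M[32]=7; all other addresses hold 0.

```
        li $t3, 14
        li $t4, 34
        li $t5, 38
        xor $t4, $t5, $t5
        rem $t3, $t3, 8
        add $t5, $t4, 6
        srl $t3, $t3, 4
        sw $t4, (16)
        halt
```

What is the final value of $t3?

0

after li $t3, 14: $t3=14
after li $t4, 34: $t4=34
after li $t5, 38: $t5=38
after xor $t4, $t5, $t5: $t4=38^38=0
after rem $t3, $t3, 8: $t3=14%8=6
after add $t5, $t4, 6: $t5=0+6=6
after srl $t3, $t3, 4: $t3=6>>4=0
sw $t4, (16) → M[16]=0
halt.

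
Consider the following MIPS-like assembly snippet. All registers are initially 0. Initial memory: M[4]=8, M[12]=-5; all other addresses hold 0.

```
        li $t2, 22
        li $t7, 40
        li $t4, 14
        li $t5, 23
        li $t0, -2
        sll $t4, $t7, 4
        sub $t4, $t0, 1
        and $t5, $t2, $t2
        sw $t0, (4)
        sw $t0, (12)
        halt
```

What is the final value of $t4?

-3

$t2=22
$t7=40
$t4=14
$t5=23
$t0=-2
$t4=40<<4=640
$t4=(-2)-1=-3
$t5=22&22=22
sw $t0, (4) → M[4]=-2
sw $t0, (12) → M[12]=-2
halt.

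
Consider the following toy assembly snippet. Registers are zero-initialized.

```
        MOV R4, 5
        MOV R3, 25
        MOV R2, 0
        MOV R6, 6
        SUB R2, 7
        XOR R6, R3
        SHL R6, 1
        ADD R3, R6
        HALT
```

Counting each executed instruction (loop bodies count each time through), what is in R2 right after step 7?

R4=5
R3=25
R2=0
R6=6
R2=0-7=-7
R6=6^25=31
R6=31<<1=62
After step 7: R2 = -7.

-7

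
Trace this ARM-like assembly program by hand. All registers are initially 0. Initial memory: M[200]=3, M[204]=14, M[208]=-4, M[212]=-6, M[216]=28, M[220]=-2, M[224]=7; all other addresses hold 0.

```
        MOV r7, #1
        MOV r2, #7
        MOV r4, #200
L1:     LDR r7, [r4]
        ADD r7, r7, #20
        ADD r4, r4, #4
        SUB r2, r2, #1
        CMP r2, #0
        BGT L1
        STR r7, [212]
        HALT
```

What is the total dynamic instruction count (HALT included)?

r7=1
r2=7
r4=200
r7=M[200]=3
r7=3+20=23
r4=200+4=204
r2=7-1=6
CMP r2, #0  (cmp 6,0)
BGT L1: taken
r7=M[204]=14
r7=14+20=34
r4=204+4=208
r2=6-1=5
CMP r2, #0  (cmp 5,0)
BGT L1: taken
r7=M[208]=-4
r7=(-4)+20=16
r4=208+4=212
r2=5-1=4
CMP r2, #0  (cmp 4,0)
BGT L1: taken
r7=M[212]=-6
r7=(-6)+20=14
r4=212+4=216
r2=4-1=3
CMP r2, #0  (cmp 3,0)
BGT L1: taken
r7=M[216]=28
r7=28+20=48
r4=216+4=220
r2=3-1=2
CMP r2, #0  (cmp 2,0)
BGT L1: taken
r7=M[220]=-2
r7=(-2)+20=18
r4=220+4=224
r2=2-1=1
CMP r2, #0  (cmp 1,0)
BGT L1: taken
r7=M[224]=7
r7=7+20=27
r4=224+4=228
r2=1-1=0
CMP r2, #0  (cmp 0,0)
BGT L1: not taken
STR r7, [212] → M[212]=27
halt.
Total executed instructions: 47.

47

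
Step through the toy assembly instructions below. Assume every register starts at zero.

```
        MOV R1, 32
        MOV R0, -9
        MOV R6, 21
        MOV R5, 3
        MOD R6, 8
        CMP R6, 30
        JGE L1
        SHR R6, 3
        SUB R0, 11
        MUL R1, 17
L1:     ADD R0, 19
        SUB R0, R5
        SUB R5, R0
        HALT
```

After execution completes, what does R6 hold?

MOV R1, 32 → R1=32
MOV R0, -9 → R0=-9
MOV R6, 21 → R6=21
MOV R5, 3 → R5=3
MOD R6, 8 → R6=21%8=5
CMP R6, 30  (cmp 5,30)
JGE L1: not taken
SHR R6, 3 → R6=5>>3=0
SUB R0, 11 → R0=(-9)-11=-20
MUL R1, 17 → R1=32*17=544
ADD R0, 19 → R0=(-20)+19=-1
SUB R0, R5 → R0=(-1)-3=-4
SUB R5, R0 → R5=3-(-4)=7
halt.

0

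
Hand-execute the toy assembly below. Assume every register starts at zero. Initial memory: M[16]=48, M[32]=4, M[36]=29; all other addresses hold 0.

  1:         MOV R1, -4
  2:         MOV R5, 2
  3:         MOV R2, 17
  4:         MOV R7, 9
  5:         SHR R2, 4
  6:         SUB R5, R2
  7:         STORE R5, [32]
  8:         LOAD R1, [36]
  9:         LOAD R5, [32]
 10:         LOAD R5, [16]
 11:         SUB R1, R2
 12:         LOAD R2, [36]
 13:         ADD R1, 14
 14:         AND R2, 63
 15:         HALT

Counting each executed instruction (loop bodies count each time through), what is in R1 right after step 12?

MOV R1, -4 → R1=-4
MOV R5, 2 → R5=2
MOV R2, 17 → R2=17
MOV R7, 9 → R7=9
SHR R2, 4 → R2=17>>4=1
SUB R5, R2 → R5=2-1=1
STORE R5, [32] → M[32]=1
LOAD R1, [36] → R1=M[36]=29
LOAD R5, [32] → R5=M[32]=1
LOAD R5, [16] → R5=M[16]=48
SUB R1, R2 → R1=29-1=28
LOAD R2, [36] → R2=M[36]=29
After step 12: R1 = 28.

28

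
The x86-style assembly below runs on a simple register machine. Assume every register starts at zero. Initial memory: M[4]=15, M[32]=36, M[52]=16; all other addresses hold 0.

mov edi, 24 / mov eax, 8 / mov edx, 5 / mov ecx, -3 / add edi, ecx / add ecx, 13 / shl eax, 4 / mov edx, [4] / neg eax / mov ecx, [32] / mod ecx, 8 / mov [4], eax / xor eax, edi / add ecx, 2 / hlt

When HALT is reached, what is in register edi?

21

after mov edi, 24: edi=24
after mov eax, 8: eax=8
after mov edx, 5: edx=5
after mov ecx, -3: ecx=-3
after add edi, ecx: edi=24+(-3)=21
after add ecx, 13: ecx=(-3)+13=10
after shl eax, 4: eax=8<<4=128
after mov edx, [4]: edx=M[4]=15
after neg eax: eax=-(128)=-128
after mov ecx, [32]: ecx=M[32]=36
after mod ecx, 8: ecx=36%8=4
mov [4], eax → M[4]=-128
after xor eax, edi: eax=(-128)^21=-107
after add ecx, 2: ecx=4+2=6
halt.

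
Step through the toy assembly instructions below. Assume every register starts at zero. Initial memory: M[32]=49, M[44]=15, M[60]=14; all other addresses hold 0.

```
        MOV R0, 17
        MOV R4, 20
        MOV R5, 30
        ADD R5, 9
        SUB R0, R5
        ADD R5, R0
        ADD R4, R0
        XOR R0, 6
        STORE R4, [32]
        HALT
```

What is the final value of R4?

-2

after MOV R0, 17: R0=17
after MOV R4, 20: R4=20
after MOV R5, 30: R5=30
after ADD R5, 9: R5=30+9=39
after SUB R0, R5: R0=17-39=-22
after ADD R5, R0: R5=39+(-22)=17
after ADD R4, R0: R4=20+(-22)=-2
after XOR R0, 6: R0=(-22)^6=-20
STORE R4, [32] → M[32]=-2
halt.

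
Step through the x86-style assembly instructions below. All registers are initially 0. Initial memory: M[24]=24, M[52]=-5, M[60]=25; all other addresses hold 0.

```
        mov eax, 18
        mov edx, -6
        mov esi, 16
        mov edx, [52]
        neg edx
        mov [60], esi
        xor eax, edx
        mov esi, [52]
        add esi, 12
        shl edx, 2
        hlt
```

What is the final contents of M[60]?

after mov eax, 18: eax=18
after mov edx, -6: edx=-6
after mov esi, 16: esi=16
after mov edx, [52]: edx=M[52]=-5
after neg edx: edx=-(-5)=5
mov [60], esi → M[60]=16
after xor eax, edx: eax=18^5=23
after mov esi, [52]: esi=M[52]=-5
after add esi, 12: esi=(-5)+12=7
after shl edx, 2: edx=5<<2=20
halt.

16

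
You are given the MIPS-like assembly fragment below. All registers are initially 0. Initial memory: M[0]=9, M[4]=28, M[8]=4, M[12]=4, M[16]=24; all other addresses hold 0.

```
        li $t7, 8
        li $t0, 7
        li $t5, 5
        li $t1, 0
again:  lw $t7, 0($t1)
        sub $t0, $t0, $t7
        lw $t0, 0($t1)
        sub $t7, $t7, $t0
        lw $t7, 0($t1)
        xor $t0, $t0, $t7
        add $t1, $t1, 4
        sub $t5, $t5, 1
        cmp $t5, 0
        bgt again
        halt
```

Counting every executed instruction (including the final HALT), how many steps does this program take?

after li $t7, 8: $t7=8
after li $t0, 7: $t0=7
after li $t5, 5: $t5=5
after li $t1, 0: $t1=0
after lw $t7, 0($t1): $t7=M[0]=9
after sub $t0, $t0, $t7: $t0=7-9=-2
after lw $t0, 0($t1): $t0=M[0]=9
after sub $t7, $t7, $t0: $t7=9-9=0
after lw $t7, 0($t1): $t7=M[0]=9
after xor $t0, $t0, $t7: $t0=9^9=0
after add $t1, $t1, 4: $t1=0+4=4
after sub $t5, $t5, 1: $t5=5-1=4
cmp $t5, 0  (cmp 4,0)
bgt again: taken
after lw $t7, 0($t1): $t7=M[4]=28
after sub $t0, $t0, $t7: $t0=0-28=-28
after lw $t0, 0($t1): $t0=M[4]=28
after sub $t7, $t7, $t0: $t7=28-28=0
after lw $t7, 0($t1): $t7=M[4]=28
after xor $t0, $t0, $t7: $t0=28^28=0
after add $t1, $t1, 4: $t1=4+4=8
after sub $t5, $t5, 1: $t5=4-1=3
cmp $t5, 0  (cmp 3,0)
bgt again: taken
after lw $t7, 0($t1): $t7=M[8]=4
after sub $t0, $t0, $t7: $t0=0-4=-4
after lw $t0, 0($t1): $t0=M[8]=4
after sub $t7, $t7, $t0: $t7=4-4=0
after lw $t7, 0($t1): $t7=M[8]=4
after xor $t0, $t0, $t7: $t0=4^4=0
after add $t1, $t1, 4: $t1=8+4=12
after sub $t5, $t5, 1: $t5=3-1=2
cmp $t5, 0  (cmp 2,0)
bgt again: taken
after lw $t7, 0($t1): $t7=M[12]=4
after sub $t0, $t0, $t7: $t0=0-4=-4
after lw $t0, 0($t1): $t0=M[12]=4
after sub $t7, $t7, $t0: $t7=4-4=0
after lw $t7, 0($t1): $t7=M[12]=4
after xor $t0, $t0, $t7: $t0=4^4=0
after add $t1, $t1, 4: $t1=12+4=16
after sub $t5, $t5, 1: $t5=2-1=1
cmp $t5, 0  (cmp 1,0)
bgt again: taken
after lw $t7, 0($t1): $t7=M[16]=24
after sub $t0, $t0, $t7: $t0=0-24=-24
after lw $t0, 0($t1): $t0=M[16]=24
after sub $t7, $t7, $t0: $t7=24-24=0
after lw $t7, 0($t1): $t7=M[16]=24
after xor $t0, $t0, $t7: $t0=24^24=0
after add $t1, $t1, 4: $t1=16+4=20
after sub $t5, $t5, 1: $t5=1-1=0
cmp $t5, 0  (cmp 0,0)
bgt again: not taken
halt.
Total executed instructions: 55.

55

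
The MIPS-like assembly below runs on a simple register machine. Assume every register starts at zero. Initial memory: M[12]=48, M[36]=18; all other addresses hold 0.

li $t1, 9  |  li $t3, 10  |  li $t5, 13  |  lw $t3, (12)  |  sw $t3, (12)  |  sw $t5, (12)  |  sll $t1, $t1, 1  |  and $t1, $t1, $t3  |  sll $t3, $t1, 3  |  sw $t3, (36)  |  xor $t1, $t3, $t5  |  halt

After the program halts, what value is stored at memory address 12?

$t1=9
$t3=10
$t5=13
$t3=M[12]=48
sw $t3, (12) → M[12]=48
sw $t5, (12) → M[12]=13
$t1=9<<1=18
$t1=18&48=16
$t3=16<<3=128
sw $t3, (36) → M[36]=128
$t1=128^13=141
halt.

13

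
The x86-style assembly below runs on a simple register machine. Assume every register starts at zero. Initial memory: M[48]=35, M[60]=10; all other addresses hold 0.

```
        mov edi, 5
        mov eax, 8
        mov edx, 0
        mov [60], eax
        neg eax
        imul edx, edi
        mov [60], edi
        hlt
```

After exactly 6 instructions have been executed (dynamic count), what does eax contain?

-8

after mov edi, 5: edi=5
after mov eax, 8: eax=8
after mov edx, 0: edx=0
mov [60], eax → M[60]=8
after neg eax: eax=-(8)=-8
after imul edx, edi: edx=0*5=0
After step 6: eax = -8.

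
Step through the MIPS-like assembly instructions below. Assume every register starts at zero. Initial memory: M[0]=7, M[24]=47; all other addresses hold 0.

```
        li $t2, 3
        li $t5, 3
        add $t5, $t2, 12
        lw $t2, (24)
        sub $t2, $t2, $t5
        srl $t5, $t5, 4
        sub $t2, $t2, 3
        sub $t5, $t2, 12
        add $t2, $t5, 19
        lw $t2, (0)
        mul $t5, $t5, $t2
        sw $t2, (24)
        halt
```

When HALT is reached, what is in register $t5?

119

after li $t2, 3: $t2=3
after li $t5, 3: $t5=3
after add $t5, $t2, 12: $t5=3+12=15
after lw $t2, (24): $t2=M[24]=47
after sub $t2, $t2, $t5: $t2=47-15=32
after srl $t5, $t5, 4: $t5=15>>4=0
after sub $t2, $t2, 3: $t2=32-3=29
after sub $t5, $t2, 12: $t5=29-12=17
after add $t2, $t5, 19: $t2=17+19=36
after lw $t2, (0): $t2=M[0]=7
after mul $t5, $t5, $t2: $t5=17*7=119
sw $t2, (24) → M[24]=7
halt.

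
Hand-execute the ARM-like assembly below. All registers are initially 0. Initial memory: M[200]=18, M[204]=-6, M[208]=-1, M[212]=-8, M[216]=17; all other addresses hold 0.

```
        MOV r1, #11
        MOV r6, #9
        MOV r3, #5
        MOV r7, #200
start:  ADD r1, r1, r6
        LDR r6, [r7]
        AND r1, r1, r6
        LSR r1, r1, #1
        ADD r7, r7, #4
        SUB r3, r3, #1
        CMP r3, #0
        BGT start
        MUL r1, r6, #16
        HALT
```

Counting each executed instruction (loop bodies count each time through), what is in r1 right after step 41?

r1=11
r6=9
r3=5
r7=200
r1=11+9=20
r6=M[200]=18
r1=20&18=16
r1=16>>1=8
r7=200+4=204
r3=5-1=4
CMP r3, #0  (cmp 4,0)
BGT start: taken
r1=8+18=26
r6=M[204]=-6
r1=26&(-6)=26
r1=26>>1=13
r7=204+4=208
r3=4-1=3
CMP r3, #0  (cmp 3,0)
BGT start: taken
r1=13+(-6)=7
r6=M[208]=-1
r1=7&(-1)=7
r1=7>>1=3
r7=208+4=212
r3=3-1=2
CMP r3, #0  (cmp 2,0)
BGT start: taken
r1=3+(-1)=2
r6=M[212]=-8
r1=2&(-8)=0
r1=0>>1=0
r7=212+4=216
r3=2-1=1
CMP r3, #0  (cmp 1,0)
BGT start: taken
r1=0+(-8)=-8
r6=M[216]=17
r1=(-8)&17=16
r1=16>>1=8
r7=216+4=220
After step 41: r1 = 8.

8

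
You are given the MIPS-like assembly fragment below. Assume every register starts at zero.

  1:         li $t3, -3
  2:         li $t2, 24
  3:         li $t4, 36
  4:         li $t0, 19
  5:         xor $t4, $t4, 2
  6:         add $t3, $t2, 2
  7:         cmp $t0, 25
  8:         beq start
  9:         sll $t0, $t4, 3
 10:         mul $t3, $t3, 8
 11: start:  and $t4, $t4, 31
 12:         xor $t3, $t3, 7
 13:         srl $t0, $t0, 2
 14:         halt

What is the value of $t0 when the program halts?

after li $t3, -3: $t3=-3
after li $t2, 24: $t2=24
after li $t4, 36: $t4=36
after li $t0, 19: $t0=19
after xor $t4, $t4, 2: $t4=36^2=38
after add $t3, $t2, 2: $t3=24+2=26
cmp $t0, 25  (cmp 19,25)
beq start: not taken
after sll $t0, $t4, 3: $t0=38<<3=304
after mul $t3, $t3, 8: $t3=26*8=208
after and $t4, $t4, 31: $t4=38&31=6
after xor $t3, $t3, 7: $t3=208^7=215
after srl $t0, $t0, 2: $t0=304>>2=76
halt.

76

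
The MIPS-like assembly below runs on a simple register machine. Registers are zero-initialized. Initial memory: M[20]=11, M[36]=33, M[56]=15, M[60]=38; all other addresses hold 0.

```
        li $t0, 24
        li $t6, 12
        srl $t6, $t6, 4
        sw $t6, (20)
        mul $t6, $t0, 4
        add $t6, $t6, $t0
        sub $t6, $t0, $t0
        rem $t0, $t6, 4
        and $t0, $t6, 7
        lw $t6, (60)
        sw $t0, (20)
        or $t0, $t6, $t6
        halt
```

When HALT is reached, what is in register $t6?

$t0=24
$t6=12
$t6=12>>4=0
sw $t6, (20) → M[20]=0
$t6=24*4=96
$t6=96+24=120
$t6=24-24=0
$t0=0%4=0
$t0=0&7=0
$t6=M[60]=38
sw $t0, (20) → M[20]=0
$t0=38|38=38
halt.

38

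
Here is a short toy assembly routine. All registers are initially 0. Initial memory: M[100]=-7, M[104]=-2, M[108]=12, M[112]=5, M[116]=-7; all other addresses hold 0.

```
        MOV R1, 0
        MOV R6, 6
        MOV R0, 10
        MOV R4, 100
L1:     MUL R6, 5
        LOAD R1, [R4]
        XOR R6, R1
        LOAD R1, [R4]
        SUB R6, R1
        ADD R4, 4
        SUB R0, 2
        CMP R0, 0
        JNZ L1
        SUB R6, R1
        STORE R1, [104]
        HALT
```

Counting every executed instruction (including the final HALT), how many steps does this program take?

52

after MOV R1, 0: R1=0
after MOV R6, 6: R6=6
after MOV R0, 10: R0=10
after MOV R4, 100: R4=100
after MUL R6, 5: R6=6*5=30
after LOAD R1, [R4]: R1=M[100]=-7
after XOR R6, R1: R6=30^(-7)=-25
after LOAD R1, [R4]: R1=M[100]=-7
after SUB R6, R1: R6=(-25)-(-7)=-18
after ADD R4, 4: R4=100+4=104
after SUB R0, 2: R0=10-2=8
CMP R0, 0  (cmp 8,0)
JNZ L1: taken
after MUL R6, 5: R6=(-18)*5=-90
after LOAD R1, [R4]: R1=M[104]=-2
after XOR R6, R1: R6=(-90)^(-2)=88
after LOAD R1, [R4]: R1=M[104]=-2
after SUB R6, R1: R6=88-(-2)=90
after ADD R4, 4: R4=104+4=108
after SUB R0, 2: R0=8-2=6
CMP R0, 0  (cmp 6,0)
JNZ L1: taken
after MUL R6, 5: R6=90*5=450
after LOAD R1, [R4]: R1=M[108]=12
after XOR R6, R1: R6=450^12=462
after LOAD R1, [R4]: R1=M[108]=12
after SUB R6, R1: R6=462-12=450
after ADD R4, 4: R4=108+4=112
after SUB R0, 2: R0=6-2=4
CMP R0, 0  (cmp 4,0)
JNZ L1: taken
after MUL R6, 5: R6=450*5=2250
after LOAD R1, [R4]: R1=M[112]=5
after XOR R6, R1: R6=2250^5=2255
after LOAD R1, [R4]: R1=M[112]=5
after SUB R6, R1: R6=2255-5=2250
after ADD R4, 4: R4=112+4=116
after SUB R0, 2: R0=4-2=2
CMP R0, 0  (cmp 2,0)
JNZ L1: taken
after MUL R6, 5: R6=2250*5=11250
after LOAD R1, [R4]: R1=M[116]=-7
after XOR R6, R1: R6=11250^(-7)=-11253
after LOAD R1, [R4]: R1=M[116]=-7
after SUB R6, R1: R6=(-11253)-(-7)=-11246
after ADD R4, 4: R4=116+4=120
after SUB R0, 2: R0=2-2=0
CMP R0, 0  (cmp 0,0)
JNZ L1: not taken
after SUB R6, R1: R6=(-11246)-(-7)=-11239
STORE R1, [104] → M[104]=-7
halt.
Total executed instructions: 52.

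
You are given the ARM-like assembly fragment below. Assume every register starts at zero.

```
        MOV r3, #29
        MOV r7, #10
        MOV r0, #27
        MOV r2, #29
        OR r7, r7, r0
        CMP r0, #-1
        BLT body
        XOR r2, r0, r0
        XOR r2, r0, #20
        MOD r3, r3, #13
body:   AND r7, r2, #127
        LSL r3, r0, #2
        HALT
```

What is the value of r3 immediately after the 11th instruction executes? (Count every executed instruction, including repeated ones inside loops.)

3

MOV r3, #29 → r3=29
MOV r7, #10 → r7=10
MOV r0, #27 → r0=27
MOV r2, #29 → r2=29
OR r7, r7, r0 → r7=10|27=27
CMP r0, #-1  (cmp 27,-1)
BLT body: not taken
XOR r2, r0, r0 → r2=27^27=0
XOR r2, r0, #20 → r2=27^20=15
MOD r3, r3, #13 → r3=29%13=3
AND r7, r2, #127 → r7=15&127=15
After step 11: r3 = 3.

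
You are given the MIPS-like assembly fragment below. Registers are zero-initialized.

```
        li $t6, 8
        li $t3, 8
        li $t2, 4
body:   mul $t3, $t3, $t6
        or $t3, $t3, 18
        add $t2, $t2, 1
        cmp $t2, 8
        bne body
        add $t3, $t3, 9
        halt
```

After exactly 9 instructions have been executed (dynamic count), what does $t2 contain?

$t6=8
$t3=8
$t2=4
$t3=8*8=64
$t3=64|18=82
$t2=4+1=5
cmp $t2, 8  (cmp 5,8)
bne body: taken
$t3=82*8=656
After step 9: $t2 = 5.

5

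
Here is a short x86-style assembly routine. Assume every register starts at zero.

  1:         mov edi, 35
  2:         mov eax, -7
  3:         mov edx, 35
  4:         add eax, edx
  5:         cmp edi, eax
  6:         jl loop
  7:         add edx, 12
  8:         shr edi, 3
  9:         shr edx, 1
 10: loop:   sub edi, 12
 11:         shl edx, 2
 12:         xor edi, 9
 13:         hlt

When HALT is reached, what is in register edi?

-15

mov edi, 35 → edi=35
mov eax, -7 → eax=-7
mov edx, 35 → edx=35
add eax, edx → eax=(-7)+35=28
cmp edi, eax  (cmp 35,28)
jl loop: not taken
add edx, 12 → edx=35+12=47
shr edi, 3 → edi=35>>3=4
shr edx, 1 → edx=47>>1=23
sub edi, 12 → edi=4-12=-8
shl edx, 2 → edx=23<<2=92
xor edi, 9 → edi=(-8)^9=-15
halt.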